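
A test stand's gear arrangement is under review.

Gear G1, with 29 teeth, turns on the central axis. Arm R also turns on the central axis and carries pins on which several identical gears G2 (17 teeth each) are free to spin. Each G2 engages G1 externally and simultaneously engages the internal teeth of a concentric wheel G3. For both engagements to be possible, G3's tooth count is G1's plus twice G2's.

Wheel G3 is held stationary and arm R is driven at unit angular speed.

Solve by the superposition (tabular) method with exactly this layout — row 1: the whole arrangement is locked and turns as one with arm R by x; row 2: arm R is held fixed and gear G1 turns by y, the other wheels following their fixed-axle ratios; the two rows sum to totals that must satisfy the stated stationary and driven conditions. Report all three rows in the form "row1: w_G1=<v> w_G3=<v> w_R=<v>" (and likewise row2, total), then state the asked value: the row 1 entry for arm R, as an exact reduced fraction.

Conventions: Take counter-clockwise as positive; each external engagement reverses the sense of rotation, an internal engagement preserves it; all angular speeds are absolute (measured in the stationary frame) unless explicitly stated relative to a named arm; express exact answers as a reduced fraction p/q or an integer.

planetary set (29T centre, 17T on arm, 63T internal) — Willis relation
superposition row 1 [locked train]: every member turns x
row 2 (arm held, sun turns y): ω_ring = −(29/63)·y, ω_arm = 0
boundary: total ω_ring = x − (29/63)·y = 0 and total ω_arm = x = 1  ⇒  y = 63/29, x = 1
row 2 ring = −(29/63)·63/29 = -1
totals (row 1 + row 2): sun 1 + 63/29 = 92/29, ring 1 + (-1) = 0, arm 1 + 0 = 1
asked cell (row1, arm) = 1

row1: w_G1=1 w_G3=1 w_R=1
row2: w_G1=63/29 w_G3=-1 w_R=0
total: w_G1=92/29 w_G3=0 w_R=1
asked value: 1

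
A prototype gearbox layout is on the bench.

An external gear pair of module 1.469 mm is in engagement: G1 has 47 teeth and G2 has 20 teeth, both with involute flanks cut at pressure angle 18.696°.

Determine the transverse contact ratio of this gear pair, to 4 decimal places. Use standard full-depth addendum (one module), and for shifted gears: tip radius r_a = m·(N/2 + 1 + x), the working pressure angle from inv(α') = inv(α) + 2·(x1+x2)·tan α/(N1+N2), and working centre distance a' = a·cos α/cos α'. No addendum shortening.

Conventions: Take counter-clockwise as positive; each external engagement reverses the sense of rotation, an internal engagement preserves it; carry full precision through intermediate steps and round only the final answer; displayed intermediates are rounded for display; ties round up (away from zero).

1.7100

recognized (one external pair, fixed centres): single-mesh tooth geometry, m = 1.469, N1 = 47, N2 = 20
base radii: r_b1 = 32.699892, r_b2 = 13.914848
tip radii: r_a1 = 35.990500, r_a2 = 16.159000
no profile shift: α' = α, a' = a
action lengths: √(r_a1²−r_b1²) = 15.034399, √(r_a2²−r_b2²) = 8.215248
base pitch p_b = π·m·cos α = 4.371478
CR = (15.034399 + 8.215248 − 49.211500·sin 18.69600°)/4.371478 = 1.709960
contact ratio ≈ 1.7100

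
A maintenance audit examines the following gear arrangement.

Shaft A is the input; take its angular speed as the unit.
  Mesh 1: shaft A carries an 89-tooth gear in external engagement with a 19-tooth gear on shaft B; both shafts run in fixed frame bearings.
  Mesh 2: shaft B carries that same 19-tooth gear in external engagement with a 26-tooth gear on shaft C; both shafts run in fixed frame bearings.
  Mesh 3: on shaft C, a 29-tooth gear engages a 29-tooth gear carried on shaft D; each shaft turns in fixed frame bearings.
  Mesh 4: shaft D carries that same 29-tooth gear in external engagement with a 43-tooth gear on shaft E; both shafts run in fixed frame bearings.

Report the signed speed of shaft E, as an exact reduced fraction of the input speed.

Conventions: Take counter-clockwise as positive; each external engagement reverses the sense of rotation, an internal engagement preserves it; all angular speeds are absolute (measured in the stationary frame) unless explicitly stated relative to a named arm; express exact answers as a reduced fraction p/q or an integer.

2581/1118

4-mesh fixed-axis compound train (all bearings frame-fixed)
mesh 1 [89T→19T]: |ω|/ω_in = 1×89/19 = 89/19, sense flips to −
mesh 2 [19T→26T]: |ω|/ω_in = (89/19)×19/26 = 89/26, sense flips to +
mesh 3 [29T→29T]: |ω|/ω_in = (89/26)×29/29 = 89/26, sense flips to −
mesh 4 [29T→43T]: |ω|/ω_in = (89/26)×29/43 = 2581/1118, sense flips to +
signed output speed (× input speed) = 2581/1118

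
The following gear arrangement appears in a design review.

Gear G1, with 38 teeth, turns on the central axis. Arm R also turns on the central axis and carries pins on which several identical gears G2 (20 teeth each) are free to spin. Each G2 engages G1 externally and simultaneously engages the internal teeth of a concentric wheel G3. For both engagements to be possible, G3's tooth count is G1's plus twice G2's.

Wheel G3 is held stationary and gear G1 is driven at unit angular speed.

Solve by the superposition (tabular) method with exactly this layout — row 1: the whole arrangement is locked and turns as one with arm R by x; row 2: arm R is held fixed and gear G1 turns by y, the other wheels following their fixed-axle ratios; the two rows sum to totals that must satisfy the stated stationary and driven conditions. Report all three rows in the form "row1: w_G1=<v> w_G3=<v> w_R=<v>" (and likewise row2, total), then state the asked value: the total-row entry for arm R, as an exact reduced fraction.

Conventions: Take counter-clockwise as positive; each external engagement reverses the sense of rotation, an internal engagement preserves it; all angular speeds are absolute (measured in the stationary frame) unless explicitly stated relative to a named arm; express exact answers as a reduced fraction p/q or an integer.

recognized (axles ride arm R): planetary set, 38/20/78 teeth
superposition row 1 [locked train]: every member turns x
row 2 — arm fixed, fixed-axis ratios: sun y, ring −(38/78)·y, arm 0
boundary: total ω_ring = x − (38/78)·y = 0 and total ω_sun = x + y = 1  ⇒  y = 39/58, x = 19/58
row 2 ring = −(38/78)·39/58 = -19/58
totals (row 1 + row 2): sun 19/58 + 39/58 = 1, ring 19/58 + (-19/58) = 0, arm 19/58 + 0 = 19/58
asked cell (total, arm) = 19/58

row1: w_G1=19/58 w_G3=19/58 w_R=19/58
row2: w_G1=39/58 w_G3=-19/58 w_R=0
total: w_G1=1 w_G3=0 w_R=19/58
asked value: 19/58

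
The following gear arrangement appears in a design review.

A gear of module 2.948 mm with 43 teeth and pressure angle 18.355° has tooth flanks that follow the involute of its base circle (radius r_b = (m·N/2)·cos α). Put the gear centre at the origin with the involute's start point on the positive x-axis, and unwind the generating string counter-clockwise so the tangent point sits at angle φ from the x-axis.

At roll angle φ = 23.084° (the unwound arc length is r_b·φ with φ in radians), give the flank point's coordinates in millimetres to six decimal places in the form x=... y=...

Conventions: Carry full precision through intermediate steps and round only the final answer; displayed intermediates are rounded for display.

single-mesh involute tooth geometry (43T wheel at module 2.948)
pitch radius r_p = m·N/2 = 2.948·43/2 = 63.382000
base radius r_b = r_p·cos α = 63.382000·cos 18.355° = 60.157354
roll angle φ = 23.084° = 0.40289180 rad
x = r_b·(cos φ + φ·sin φ) = 64.843427
y = r_b·(sin φ − φ·cos φ) = 1.290229

x=64.843427 y=1.290229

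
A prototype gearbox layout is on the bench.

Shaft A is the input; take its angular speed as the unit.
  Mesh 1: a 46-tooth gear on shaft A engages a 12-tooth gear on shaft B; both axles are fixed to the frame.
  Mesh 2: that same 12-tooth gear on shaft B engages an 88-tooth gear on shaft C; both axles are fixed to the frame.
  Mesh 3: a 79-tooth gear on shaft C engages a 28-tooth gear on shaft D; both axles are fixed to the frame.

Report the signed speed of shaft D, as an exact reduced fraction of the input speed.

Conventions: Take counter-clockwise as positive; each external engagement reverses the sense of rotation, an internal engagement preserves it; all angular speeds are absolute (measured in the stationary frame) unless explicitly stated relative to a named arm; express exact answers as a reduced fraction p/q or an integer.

3-mesh fixed-axis compound train (all bearings frame-fixed)
mesh 1 [46T→12T]: |ω|/ω_in = 1×46/12 = 23/6, sense flips to −
mesh 2 [12T→88T]: |ω|/ω_in = (23/6)×12/88 = 23/44, sense flips to +
mesh 3 [79T→28T]: |ω|/ω_in = (23/44)×79/28 = 1817/1232, sense flips to −
signed output speed (× input speed) = -1817/1232

-1817/1232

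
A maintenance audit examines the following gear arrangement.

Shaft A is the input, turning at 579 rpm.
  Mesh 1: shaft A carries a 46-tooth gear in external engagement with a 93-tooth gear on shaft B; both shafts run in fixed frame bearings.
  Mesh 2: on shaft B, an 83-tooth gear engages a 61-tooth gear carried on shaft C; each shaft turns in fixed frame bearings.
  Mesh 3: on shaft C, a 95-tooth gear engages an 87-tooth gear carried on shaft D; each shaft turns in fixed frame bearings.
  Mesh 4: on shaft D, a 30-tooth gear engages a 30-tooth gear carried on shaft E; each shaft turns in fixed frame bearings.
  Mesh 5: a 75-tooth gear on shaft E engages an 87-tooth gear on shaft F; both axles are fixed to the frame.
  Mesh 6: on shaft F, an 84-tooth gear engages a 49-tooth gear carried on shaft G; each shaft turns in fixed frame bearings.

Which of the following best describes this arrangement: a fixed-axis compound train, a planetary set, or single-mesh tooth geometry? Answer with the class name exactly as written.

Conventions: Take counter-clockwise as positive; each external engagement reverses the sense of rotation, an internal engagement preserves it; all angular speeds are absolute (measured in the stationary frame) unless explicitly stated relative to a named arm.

fixed-axis compound train

6-mesh fixed-axis compound train (all bearings frame-fixed)
classification: fixed-axis compound train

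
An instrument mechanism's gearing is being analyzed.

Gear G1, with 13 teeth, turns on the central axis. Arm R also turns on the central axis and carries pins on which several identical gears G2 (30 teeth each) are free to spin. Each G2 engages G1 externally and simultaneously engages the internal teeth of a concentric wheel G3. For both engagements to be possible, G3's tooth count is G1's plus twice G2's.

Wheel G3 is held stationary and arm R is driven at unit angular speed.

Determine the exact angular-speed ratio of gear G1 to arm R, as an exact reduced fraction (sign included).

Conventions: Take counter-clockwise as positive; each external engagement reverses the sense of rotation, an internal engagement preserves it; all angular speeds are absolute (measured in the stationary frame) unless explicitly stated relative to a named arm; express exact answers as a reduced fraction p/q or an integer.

86/13

topology: planetary set — G1 13T / G2 30T / G3 73T, arm = carrier (Willis)
ring teeth: 13 + 2·30 = 73
13(ω_sun−ω_arm) = −73(ω_ring−ω_arm),  ω_ring = 0, ω_arm = 1
ω_sun = 1 − (73/13)(0−1) = 86/13
ω_out/ω_in = 86/13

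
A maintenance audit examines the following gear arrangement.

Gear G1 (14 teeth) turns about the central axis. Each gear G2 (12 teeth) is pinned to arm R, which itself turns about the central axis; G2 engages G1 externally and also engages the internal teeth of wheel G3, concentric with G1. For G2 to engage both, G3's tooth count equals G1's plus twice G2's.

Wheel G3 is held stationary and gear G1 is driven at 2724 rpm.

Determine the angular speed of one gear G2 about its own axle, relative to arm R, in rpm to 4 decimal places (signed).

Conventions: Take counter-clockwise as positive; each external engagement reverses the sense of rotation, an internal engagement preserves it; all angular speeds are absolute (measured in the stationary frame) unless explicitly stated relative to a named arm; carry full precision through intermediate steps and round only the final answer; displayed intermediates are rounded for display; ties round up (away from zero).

-2322.3846 rpm

topology: planetary set — G1 14T / G2 12T / G3 38T, arm = carrier (Willis)
normalise by the input: solve with ω_sun = 1, then scale by 2724 rpm
ring teeth: 14 + 2·12 = 38
14(ω_sun−ω_arm) = −38(ω_ring−ω_arm),  ω_ring = 0, ω_sun = 1
14(1−ω_arm) = −38(0−ω_arm)  ⇒  52·ω_arm = 14  ⇒  ω_arm = 7/26
sun–planet mesh: 14·(1−7/26) = −12·(ω_p−ω_arm)  ⇒  ω_p−ω_arm = -133/156
scale: ω_p−ω_arm = -133/156 × 2724 rpm = -2322.3846 rpm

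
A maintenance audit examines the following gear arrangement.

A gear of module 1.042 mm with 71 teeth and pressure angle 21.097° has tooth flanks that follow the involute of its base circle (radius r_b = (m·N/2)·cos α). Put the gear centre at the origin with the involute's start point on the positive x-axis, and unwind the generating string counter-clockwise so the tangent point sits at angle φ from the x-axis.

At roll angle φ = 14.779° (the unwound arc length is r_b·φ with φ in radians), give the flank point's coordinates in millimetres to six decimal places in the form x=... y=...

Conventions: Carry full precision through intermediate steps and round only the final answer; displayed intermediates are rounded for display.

topology: single-mesh involute geometry — m = 1.042, N = 71
pitch radius r_p = m·N/2 = 1.042·71/2 = 36.991000
base radius r_b = r_p·cos α = 36.991000·cos 21.097° = 34.511581
roll angle φ = 14.779° = 0.25794221 rad
x = r_b·(cos φ + φ·sin φ) = 35.640655
y = r_b·(sin φ − φ·cos φ) = 0.196118

x=35.640655 y=0.196118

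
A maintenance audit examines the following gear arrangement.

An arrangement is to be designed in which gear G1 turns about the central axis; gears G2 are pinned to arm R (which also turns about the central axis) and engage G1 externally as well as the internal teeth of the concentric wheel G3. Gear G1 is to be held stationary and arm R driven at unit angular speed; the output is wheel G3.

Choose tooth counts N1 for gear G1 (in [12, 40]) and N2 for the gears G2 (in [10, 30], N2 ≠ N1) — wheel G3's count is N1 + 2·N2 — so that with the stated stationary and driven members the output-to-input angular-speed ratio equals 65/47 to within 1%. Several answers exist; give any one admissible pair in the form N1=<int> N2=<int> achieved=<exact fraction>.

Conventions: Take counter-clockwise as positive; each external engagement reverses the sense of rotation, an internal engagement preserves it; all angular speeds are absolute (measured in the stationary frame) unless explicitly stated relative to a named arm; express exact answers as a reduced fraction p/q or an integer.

N1=36 N2=29 achieved=65/47

class = planetary set [ratio 65/47 wanted; Willis about the carrier]
Willis with ω_sun = 0: ω_ring/ω_arm = (N1+N3)/N3; set equal to 65/47  ⇒  N3/N1 = 1/(65/47 − 1) = 47/18
N3 = N1 + 2·N2  ⇒  N2/N1 = (N3/N1 − 1)/2 = (47/18 − 1)/2 = 29/36
smallest multiple with N1 ≥ 12 and N2 ≥ 10: k = 1  ⇒  N1 = 1·36 = 36, N2 = 1·29 = 29 (N1 ≤ 40, N2 ≤ 30, N2 ≠ N1 ✓), N3 = 36 + 2·29 = 94
check: (N1+N3)/N3 with N1 = 36, N3 = 94 gives 65/47; |achieved − target| = 0 ≤ 13/940 ✓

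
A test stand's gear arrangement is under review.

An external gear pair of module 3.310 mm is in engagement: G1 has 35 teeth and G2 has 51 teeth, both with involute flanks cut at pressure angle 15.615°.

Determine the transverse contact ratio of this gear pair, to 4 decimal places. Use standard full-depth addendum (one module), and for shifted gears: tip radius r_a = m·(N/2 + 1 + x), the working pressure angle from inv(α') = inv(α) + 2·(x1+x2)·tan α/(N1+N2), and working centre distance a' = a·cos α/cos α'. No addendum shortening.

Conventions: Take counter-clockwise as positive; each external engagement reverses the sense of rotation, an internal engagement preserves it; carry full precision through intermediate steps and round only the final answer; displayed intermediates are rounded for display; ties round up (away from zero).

1.9861

single-mesh involute tooth geometry (35T engaging 51T at module 3.310)
base radii: r_b1 = 55.787112, r_b2 = 81.289791
tip radii: r_a1 = 61.235000, r_a2 = 87.715000
no profile shift: α' = α, a' = a
action lengths: √(r_a1²−r_b1²) = 25.249226, √(r_a2²−r_b2²) = 32.952861
base pitch p_b = π·m·cos α = 10.014879
CR = (25.249226 + 32.952861 − 142.330000·sin 15.61500°)/10.014879 = 1.986129
contact ratio ≈ 1.9861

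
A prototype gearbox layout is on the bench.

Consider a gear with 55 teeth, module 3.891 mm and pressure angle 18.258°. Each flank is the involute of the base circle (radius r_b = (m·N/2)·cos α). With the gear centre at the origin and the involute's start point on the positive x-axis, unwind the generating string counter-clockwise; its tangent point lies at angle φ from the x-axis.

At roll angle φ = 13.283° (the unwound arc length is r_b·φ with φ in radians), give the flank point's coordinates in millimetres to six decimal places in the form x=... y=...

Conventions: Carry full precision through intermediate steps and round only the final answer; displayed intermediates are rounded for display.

single-mesh involute tooth geometry (55T wheel at module 3.891)
pitch radius r_p = m·N/2 = 3.891·55/2 = 107.002500
base radius r_b = r_p·cos α = 107.002500·cos 18.258° = 101.615501
roll angle φ = 13.283° = 0.23183208 rad
x = r_b·(cos φ + φ·sin φ) = 104.309638
y = r_b·(sin φ − φ·cos φ) = 0.419782

x=104.309638 y=0.419782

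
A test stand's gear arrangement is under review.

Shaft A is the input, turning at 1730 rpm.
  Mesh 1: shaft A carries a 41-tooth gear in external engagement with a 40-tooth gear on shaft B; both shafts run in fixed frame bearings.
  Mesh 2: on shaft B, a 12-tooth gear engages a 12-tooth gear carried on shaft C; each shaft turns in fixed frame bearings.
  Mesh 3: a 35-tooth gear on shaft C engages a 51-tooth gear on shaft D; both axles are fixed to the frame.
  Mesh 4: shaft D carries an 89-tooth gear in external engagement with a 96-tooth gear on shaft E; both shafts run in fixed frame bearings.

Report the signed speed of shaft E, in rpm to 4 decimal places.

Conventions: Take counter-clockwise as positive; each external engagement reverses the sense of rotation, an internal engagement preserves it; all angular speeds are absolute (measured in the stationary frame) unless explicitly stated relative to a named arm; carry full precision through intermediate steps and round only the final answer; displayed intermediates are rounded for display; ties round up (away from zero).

+1128.2013 rpm

topology: fixed-axis compound train — 4 meshes, A→E
mesh 1 [41T→40T]: ω = 1730.0000×41/40 = 1773.2500 rpm, sense flips to −
mesh 2 [12T→12T]: ω = 1773.2500×12/12 = 1773.2500 rpm, sense flips to +
mesh 3 [35T→51T]: ω = 1773.2500×35/51 = 1216.9363 rpm, sense flips to −
mesh 4 [89T→96T]: ω = 1216.9363×89/96 = 1128.2013 rpm, sense flips to +
signed output speed = +1128.2013 rpm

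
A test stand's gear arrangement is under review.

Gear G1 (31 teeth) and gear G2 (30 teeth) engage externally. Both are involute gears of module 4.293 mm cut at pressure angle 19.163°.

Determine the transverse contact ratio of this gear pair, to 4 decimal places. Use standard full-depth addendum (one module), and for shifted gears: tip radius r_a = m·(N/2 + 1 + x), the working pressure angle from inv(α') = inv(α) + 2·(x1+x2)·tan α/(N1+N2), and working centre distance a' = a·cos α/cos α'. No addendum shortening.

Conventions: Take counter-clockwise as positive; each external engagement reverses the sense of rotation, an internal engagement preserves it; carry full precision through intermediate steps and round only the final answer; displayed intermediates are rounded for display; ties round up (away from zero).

1.6948

single-mesh involute tooth geometry (31T engaging 30T at module 4.293)
base radii: r_b1 = 62.854339, r_b2 = 60.826779
tip radii: r_a1 = 70.834500, r_a2 = 68.688000
no profile shift: α' = α, a' = a
action lengths: √(r_a1²−r_b1²) = 32.662800, √(r_a2²−r_b2²) = 31.908373
base pitch p_b = π·m·cos α = 12.739531
CR = (32.662800 + 31.908373 − 130.936500·sin 19.16300°)/12.739531 = 1.694755
contact ratio ≈ 1.6948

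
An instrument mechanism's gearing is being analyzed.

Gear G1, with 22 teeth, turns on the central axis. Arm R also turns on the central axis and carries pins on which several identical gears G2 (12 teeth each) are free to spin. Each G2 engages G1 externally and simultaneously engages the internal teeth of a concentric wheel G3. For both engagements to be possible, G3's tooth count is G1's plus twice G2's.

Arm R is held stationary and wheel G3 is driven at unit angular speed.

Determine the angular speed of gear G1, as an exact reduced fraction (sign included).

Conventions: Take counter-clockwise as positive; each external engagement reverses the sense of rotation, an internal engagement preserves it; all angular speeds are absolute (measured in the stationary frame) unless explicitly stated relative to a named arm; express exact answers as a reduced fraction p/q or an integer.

-23/11

planetary set (22T centre, 12T on arm, 46T internal) — Willis relation
ring teeth: 22 + 2·12 = 46
22(ω_sun−ω_arm) = −46(ω_ring−ω_arm),  ω_arm = 0, ω_ring = 1
ω_sun = 0 − (46/22)(1−0) = -23/11
exact speed ratio = -23/11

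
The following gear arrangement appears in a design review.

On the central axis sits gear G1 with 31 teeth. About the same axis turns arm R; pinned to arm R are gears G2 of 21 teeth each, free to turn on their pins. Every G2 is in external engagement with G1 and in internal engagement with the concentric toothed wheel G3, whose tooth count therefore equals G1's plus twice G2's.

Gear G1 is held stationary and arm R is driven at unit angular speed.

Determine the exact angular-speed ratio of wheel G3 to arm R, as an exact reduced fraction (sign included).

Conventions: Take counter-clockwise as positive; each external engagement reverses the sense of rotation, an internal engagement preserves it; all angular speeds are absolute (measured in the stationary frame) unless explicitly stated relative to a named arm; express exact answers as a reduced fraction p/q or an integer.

104/73

topology: planetary set — G1 31T / G2 21T / G3 73T, arm = carrier (Willis)
ring teeth: 31 + 2·21 = 73
31(ω_sun−ω_arm) = −73(ω_ring−ω_arm),  ω_sun = 0, ω_arm = 1
ω_ring = 1 − (31/73)(0−1) = 104/73
ω_out/ω_in = 104/73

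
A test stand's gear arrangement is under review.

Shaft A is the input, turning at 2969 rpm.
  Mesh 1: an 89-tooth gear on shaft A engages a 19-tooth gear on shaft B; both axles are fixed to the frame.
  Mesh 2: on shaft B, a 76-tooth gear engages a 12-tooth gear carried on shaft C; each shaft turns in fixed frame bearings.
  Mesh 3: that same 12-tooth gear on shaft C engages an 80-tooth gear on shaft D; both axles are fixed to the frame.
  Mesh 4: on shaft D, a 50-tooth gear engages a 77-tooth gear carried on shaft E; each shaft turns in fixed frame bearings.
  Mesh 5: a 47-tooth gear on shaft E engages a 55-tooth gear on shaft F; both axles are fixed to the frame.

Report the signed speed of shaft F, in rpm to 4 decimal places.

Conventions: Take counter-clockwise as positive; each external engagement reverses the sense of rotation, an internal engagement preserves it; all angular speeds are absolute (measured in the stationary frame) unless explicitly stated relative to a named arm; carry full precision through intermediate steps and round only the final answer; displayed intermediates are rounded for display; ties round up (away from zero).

class = fixed-axis compound train [5 meshes; 5 ratios multiply, 5 sense flips]
mesh 1 [89T→19T]: ω = 2969.0000×89/19 = 13907.4211 rpm, sense flips to −
mesh 2 [76T→12T]: ω = 13907.4211×76/12 = 88080.3333 rpm, sense flips to +
mesh 3 [12T→80T]: ω = 88080.3333×12/80 = 13212.0500 rpm, sense flips to −
mesh 4 [50T→77T]: ω = 13212.0500×50/77 = 8579.2532 rpm, sense flips to +
mesh 5 [47T→55T]: ω = 8579.2532×47/55 = 7331.3619 rpm, sense flips to −
signed output speed = -7331.3619 rpm

-7331.3619 rpm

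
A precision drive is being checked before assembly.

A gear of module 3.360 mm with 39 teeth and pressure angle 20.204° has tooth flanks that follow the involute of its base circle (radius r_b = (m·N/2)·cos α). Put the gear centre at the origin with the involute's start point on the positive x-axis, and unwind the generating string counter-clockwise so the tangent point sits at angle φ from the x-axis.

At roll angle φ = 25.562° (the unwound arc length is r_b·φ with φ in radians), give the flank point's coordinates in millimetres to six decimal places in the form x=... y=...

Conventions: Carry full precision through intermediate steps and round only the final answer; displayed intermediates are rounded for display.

single-mesh involute tooth geometry (39T wheel at module 3.360)
pitch radius r_p = m·N/2 = 3.360·39/2 = 65.520000
base radius r_b = r_p·cos α = 65.520000·cos 20.204° = 61.488483
roll angle φ = 25.562° = 0.44614106 rad
x = r_b·(cos φ + φ·sin φ) = 67.306721
y = r_b·(sin φ − φ·cos φ) = 1.784104

x=67.306721 y=1.784104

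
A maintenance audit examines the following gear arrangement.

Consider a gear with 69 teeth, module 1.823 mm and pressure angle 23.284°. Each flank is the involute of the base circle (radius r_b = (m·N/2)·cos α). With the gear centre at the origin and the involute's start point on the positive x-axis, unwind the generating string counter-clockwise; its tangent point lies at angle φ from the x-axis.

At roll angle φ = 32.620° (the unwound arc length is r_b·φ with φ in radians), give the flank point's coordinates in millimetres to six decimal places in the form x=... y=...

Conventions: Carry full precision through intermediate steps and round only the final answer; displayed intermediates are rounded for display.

topology: single-mesh involute geometry — m = 1.823, N = 69
pitch radius r_p = m·N/2 = 1.823·69/2 = 62.893500
base radius r_b = r_p·cos α = 62.893500·cos 23.284° = 57.771252
roll angle φ = 32.620° = 0.56932640 rad
x = r_b·(cos φ + φ·sin φ) = 66.388881
y = r_b·(sin φ − φ·cos φ) = 3.439789

x=66.388881 y=3.439789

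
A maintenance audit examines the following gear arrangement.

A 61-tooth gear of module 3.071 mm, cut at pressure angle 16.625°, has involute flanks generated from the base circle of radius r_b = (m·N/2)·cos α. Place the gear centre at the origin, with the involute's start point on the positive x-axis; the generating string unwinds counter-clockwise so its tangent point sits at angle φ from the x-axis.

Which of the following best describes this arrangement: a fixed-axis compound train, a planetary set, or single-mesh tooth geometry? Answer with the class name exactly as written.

single-mesh tooth geometry

topology: single-mesh involute geometry — m = 3.071, N = 61
classification: single-mesh tooth geometry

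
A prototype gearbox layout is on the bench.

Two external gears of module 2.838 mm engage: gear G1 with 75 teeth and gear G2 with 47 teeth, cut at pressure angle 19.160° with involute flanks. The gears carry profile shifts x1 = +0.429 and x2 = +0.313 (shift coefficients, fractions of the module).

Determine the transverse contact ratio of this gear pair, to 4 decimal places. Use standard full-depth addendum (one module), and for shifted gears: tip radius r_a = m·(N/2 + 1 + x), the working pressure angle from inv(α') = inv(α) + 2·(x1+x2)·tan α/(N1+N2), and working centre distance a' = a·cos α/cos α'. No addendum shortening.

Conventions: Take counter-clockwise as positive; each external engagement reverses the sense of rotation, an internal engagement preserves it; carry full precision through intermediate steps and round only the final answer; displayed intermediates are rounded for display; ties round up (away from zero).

recognized (one external pair, fixed centres): single-mesh tooth geometry, m = 2.838, N1 = 75, N2 = 47
base radii: r_b1 = 100.529665, r_b2 = 62.998590
tip radii: r_a1 = 110.480502, r_a2 = 70.419294
inv(α') = inv(19.160°) + 2·(+0.429+0.313)·tan α/(75+47) = 0.01727557  ⇒  α' = 20.97301°
a' = a·cos α / cos α' = 173.1180·cos 19.160°/cos 20.97301° = 175.130818
action lengths: √(r_a1²−r_b1²) = 45.822787, √(r_a2²−r_b2²) = 31.465133
base pitch p_b = π·m·cos α = 8.421954
CR = (45.822787 + 31.465133 − 175.130818·sin 20.97301°)/8.421954 = 1.734002
contact ratio ≈ 1.7340

1.7340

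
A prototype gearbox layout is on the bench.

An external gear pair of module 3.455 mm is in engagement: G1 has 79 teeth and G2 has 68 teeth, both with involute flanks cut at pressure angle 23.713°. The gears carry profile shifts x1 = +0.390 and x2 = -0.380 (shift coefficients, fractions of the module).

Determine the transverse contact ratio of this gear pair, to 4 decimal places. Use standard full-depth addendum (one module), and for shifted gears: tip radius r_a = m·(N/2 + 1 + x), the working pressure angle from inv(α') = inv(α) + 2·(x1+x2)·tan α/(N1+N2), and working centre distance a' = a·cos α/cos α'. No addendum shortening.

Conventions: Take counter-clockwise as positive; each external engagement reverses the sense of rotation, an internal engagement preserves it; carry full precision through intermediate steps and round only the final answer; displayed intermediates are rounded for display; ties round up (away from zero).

1.6156

topology: single-mesh involute geometry — m = 3.455, 79T/68T pair
base radii: r_b1 = 124.950314, r_b2 = 107.552169
tip radii: r_a1 = 141.274950, r_a2 = 119.612100
inv(α') = inv(23.713°) + 2·(+0.390-0.380)·tan α/(79+68) = 0.02542979  ⇒  α' = 23.73073°
a' = a·cos α / cos α' = 253.9425·cos 23.713°/cos 23.73073° = 253.977038
action lengths: √(r_a1²−r_b1²) = 65.924431, √(r_a2²−r_b2²) = 52.341049
base pitch p_b = π·m·cos α = 9.937797
CR = (65.924431 + 52.341049 − 253.977038·sin 23.73073°)/9.937797 = 1.615574
contact ratio ≈ 1.6156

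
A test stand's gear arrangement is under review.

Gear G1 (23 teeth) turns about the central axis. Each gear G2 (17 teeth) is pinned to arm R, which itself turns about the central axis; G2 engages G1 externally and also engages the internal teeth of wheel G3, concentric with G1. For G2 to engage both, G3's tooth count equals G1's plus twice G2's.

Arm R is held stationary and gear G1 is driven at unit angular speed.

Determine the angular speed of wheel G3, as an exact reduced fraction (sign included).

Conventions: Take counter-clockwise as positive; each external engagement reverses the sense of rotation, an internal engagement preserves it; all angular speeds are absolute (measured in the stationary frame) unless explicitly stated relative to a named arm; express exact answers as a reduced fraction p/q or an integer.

-23/57

topology: planetary set — G1 23T / G2 17T / G3 57T, arm = carrier (Willis)
ring teeth: 23 + 2·17 = 57
23(ω_sun−ω_arm) = −57(ω_ring−ω_arm),  ω_arm = 0, ω_sun = 1
ω_ring = 0 − (23/57)(1−0) = -23/57
exact speed ratio = -23/57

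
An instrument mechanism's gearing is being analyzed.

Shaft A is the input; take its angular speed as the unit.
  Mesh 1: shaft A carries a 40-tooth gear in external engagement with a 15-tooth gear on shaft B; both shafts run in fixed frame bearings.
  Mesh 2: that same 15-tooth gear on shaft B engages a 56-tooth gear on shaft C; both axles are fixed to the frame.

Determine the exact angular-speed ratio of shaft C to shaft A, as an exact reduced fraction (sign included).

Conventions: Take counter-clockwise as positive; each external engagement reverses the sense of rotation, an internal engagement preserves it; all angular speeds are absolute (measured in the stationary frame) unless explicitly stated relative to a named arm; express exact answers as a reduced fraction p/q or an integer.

5/7

class = fixed-axis compound train [2 meshes; 2 ratios multiply, 2 sense flips]
mesh 1 [40T→15T]: running ratio 8/3, sense −
mesh 2 [15T→56T]: running ratio 5/7, sense +
ω_out/ω_in = 5/7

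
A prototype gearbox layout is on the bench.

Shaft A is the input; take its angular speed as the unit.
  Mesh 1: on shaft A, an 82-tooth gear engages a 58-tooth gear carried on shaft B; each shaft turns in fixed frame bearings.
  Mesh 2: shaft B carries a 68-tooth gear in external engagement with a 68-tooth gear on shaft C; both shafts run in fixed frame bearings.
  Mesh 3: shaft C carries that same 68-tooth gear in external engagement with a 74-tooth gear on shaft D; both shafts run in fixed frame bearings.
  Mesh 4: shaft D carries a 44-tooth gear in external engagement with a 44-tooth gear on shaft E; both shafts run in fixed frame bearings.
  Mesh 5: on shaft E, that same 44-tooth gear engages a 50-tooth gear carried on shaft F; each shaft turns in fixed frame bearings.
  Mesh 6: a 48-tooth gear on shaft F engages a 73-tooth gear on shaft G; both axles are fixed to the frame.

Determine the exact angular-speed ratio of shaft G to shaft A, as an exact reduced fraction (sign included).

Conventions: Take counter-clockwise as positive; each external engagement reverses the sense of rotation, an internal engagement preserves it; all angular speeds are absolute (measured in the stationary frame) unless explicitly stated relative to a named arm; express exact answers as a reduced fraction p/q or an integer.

1472064/1958225

class = fixed-axis compound train [6 meshes; 6 ratios multiply, 6 sense flips]
mesh 1 [82T→58T]: running ratio 41/29, sense −
mesh 2 [68T→68T]: running ratio 41/29, sense +
mesh 3 [68T→74T]: running ratio 1394/1073, sense −
mesh 4 [44T→44T]: running ratio 1394/1073, sense +
mesh 5 [44T→50T]: running ratio 30668/26825, sense −
mesh 6 [48T→73T]: running ratio 1472064/1958225, sense +
ω_out/ω_in = 1472064/1958225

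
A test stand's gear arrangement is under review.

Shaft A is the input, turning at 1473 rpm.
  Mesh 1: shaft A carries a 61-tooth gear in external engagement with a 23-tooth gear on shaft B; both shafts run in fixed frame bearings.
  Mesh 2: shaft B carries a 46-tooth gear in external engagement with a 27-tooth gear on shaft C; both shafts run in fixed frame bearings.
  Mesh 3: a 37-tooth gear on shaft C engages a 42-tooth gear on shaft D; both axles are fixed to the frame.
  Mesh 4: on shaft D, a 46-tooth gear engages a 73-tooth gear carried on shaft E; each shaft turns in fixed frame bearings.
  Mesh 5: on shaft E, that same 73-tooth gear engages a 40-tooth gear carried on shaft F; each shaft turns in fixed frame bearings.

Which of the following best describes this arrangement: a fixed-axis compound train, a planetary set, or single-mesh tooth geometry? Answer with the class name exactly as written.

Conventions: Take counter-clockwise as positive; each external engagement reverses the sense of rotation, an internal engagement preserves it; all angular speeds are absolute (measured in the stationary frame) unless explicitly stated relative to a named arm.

fixed-axis compound train

class = fixed-axis compound train [5 meshes; 5 ratios multiply, 5 sense flips]
classification: fixed-axis compound train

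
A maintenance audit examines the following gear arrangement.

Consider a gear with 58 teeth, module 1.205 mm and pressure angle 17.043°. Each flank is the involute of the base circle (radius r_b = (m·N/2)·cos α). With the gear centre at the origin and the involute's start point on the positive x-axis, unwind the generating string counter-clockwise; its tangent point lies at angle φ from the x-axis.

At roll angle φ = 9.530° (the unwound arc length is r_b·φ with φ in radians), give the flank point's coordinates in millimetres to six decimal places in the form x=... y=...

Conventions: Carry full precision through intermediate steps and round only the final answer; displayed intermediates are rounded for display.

recognized (one wheel, involute flank): single-mesh tooth geometry, m = 1.205, N = 58
pitch radius r_p = m·N/2 = 1.205·58/2 = 34.945000
base radius r_b = r_p·cos α = 34.945000·cos 17.043° = 33.410393
roll angle φ = 9.530° = 0.16632988 rad
x = r_b·(cos φ + φ·sin φ) = 33.869361
y = r_b·(sin φ − φ·cos φ) = 0.051106

x=33.869361 y=0.051106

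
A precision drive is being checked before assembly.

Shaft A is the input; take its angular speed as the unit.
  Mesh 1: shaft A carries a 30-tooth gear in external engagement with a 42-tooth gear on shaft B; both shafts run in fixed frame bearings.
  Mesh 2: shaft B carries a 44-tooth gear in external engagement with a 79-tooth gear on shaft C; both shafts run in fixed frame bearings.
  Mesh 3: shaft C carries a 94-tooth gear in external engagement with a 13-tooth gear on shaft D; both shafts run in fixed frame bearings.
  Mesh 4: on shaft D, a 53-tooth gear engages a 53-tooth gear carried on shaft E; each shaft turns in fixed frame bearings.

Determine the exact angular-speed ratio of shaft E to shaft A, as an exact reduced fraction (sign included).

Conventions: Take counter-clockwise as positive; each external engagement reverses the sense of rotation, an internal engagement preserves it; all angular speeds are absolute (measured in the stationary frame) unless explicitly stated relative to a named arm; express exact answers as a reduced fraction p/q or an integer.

class = fixed-axis compound train [4 meshes; 4 ratios multiply, 4 sense flips]
mesh 1 [30T→42T]: running ratio 5/7, sense −
mesh 2 [44T→79T]: running ratio 220/553, sense +
mesh 3 [94T→13T]: running ratio 20680/7189, sense −
mesh 4 [53T→53T]: running ratio 20680/7189, sense +
ω_out/ω_in = 20680/7189

20680/7189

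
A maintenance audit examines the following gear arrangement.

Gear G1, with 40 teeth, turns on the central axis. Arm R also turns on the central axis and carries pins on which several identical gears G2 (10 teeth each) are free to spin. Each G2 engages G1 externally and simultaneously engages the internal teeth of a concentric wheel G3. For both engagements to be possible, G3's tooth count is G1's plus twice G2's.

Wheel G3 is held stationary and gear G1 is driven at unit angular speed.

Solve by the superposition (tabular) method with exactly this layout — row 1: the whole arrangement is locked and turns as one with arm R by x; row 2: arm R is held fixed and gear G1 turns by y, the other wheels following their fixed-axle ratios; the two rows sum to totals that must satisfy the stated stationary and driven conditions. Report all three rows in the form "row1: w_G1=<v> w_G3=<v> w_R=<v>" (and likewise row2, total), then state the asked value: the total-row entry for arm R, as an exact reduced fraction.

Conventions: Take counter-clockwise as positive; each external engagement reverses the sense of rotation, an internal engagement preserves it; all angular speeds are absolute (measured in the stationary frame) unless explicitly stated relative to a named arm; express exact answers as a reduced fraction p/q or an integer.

class = planetary set [G3 = 40+2·10 = 60; Willis about the carrier]
row 1: whole set turns with the arm by x
row 2: sun turns y, ring = −(40/60)·y, arm 0
boundary: total ω_ring = x − (40/60)·y = 0 and total ω_sun = x + y = 1  ⇒  y = 3/5, x = 2/5
row 2 ring = −(40/60)·3/5 = -2/5
totals (row 1 + row 2): sun 2/5 + 3/5 = 1, ring 2/5 + (-2/5) = 0, arm 2/5 + 0 = 2/5
asked cell (total, arm) = 2/5

row1: w_G1=2/5 w_G3=2/5 w_R=2/5
row2: w_G1=3/5 w_G3=-2/5 w_R=0
total: w_G1=1 w_G3=0 w_R=2/5
asked value: 2/5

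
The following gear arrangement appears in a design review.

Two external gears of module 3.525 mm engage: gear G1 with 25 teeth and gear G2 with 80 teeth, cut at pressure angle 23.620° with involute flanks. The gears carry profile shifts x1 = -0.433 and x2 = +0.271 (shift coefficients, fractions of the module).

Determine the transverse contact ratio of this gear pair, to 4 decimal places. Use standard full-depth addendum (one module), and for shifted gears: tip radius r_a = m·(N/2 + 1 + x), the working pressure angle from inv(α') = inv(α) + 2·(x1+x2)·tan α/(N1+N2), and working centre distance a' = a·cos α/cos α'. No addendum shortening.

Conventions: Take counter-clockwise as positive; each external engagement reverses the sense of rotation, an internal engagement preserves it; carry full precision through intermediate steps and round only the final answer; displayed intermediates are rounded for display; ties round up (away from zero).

class = single-mesh tooth geometry [involute pair 25T × 80T, m = 3.525]
base radii: r_b1 = 40.371073, r_b2 = 129.187433
tip radii: r_a1 = 46.061175, r_a2 = 145.480275
inv(α') = inv(23.620°) + 2·(-0.433+0.271)·tan α/(25+80) = 0.02370885  ⇒  α' = 23.20770°
a' = a·cos α / cos α' = 185.0625·cos 23.620°/cos 23.20770° = 184.486726
action lengths: √(r_a1²−r_b1²) = 22.176752, √(r_a2²−r_b2²) = 66.896321
base pitch p_b = π·m·cos α = 10.146357
CR = (22.176752 + 66.896321 − 184.486726·sin 23.20770°)/10.146357 = 1.613706
contact ratio ≈ 1.6137

1.6137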